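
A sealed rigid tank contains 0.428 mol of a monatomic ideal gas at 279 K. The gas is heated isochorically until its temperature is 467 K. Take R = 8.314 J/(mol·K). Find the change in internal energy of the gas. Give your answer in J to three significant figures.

Constant volume ⇒ W = 0, so Q = ΔU = nCᵥΔT with Cᵥ = 3R/2 = 12.47 J/(mol·K).
ΔU = (0.428)(12.47)(467 − 279) = 1003 J.

ΔU ≈ 1000 J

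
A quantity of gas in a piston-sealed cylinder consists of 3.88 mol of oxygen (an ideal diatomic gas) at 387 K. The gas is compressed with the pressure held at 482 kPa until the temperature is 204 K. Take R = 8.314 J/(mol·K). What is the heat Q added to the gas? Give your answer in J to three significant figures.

Q ≈ -20700 J

Isobaric: W = nRΔT = (3.88)(8.314)(-183) = -5903 J.
ΔU = nCᵥΔT with Cᵥ = 5R/2: ΔU = (3.88)(20.79)(-183) = -14758 J.
Q = ΔU + W = -14758 − 5903 = -20661 J.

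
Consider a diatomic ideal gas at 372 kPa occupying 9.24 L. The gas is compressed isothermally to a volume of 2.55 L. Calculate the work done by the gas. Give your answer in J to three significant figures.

W ≈ -4430 J

Isothermal: W = nRT ln(V₂/V₁) = P₁V₁ ln(V₂/V₁).
P₁V₁ = (372 kPa)(9.24 L) = 3437 J.
W = 3437 × ln(2.55/9.24) = 3437 × -1.287
W_by_gas = -4425 J.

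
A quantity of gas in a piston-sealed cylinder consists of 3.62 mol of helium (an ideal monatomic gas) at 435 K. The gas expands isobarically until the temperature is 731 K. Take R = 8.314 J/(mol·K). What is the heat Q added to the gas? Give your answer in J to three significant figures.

Q ≈ 22300 J

Isobaric: W = nRΔT = (3.62)(8.314)(296) = 8909 J.
ΔU = nCᵥΔT with Cᵥ = 3R/2: ΔU = (3.62)(12.47)(296) = 13363 J.
Q = ΔU + W = 13363 + 8909 = 22272 J.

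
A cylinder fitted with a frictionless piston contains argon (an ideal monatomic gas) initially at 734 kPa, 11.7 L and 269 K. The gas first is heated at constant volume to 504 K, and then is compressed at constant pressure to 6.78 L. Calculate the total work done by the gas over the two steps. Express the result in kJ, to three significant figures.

W_total ≈ -6.77 kJ

Step 1 (isochoric): W = 0 (constant volume).
After step 1: P = 1375 kPa (V unchanged).
Step 2 (isobaric): W = PΔV = (1375 kPa)(6.78 − 11.7 L) = -6766 J.
W_total = 0 − 6766 = -6766 J.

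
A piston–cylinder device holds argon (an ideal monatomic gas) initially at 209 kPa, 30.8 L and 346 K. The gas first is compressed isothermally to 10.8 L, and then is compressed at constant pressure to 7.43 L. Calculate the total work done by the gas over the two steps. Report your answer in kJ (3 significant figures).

W_total ≈ -8.75 kJ

Step 1 (isothermal): W = P₁V₁ ln(V₂/V₁) = (6437) ln(10.8/30.8) = -6746 J.
After step 1: P = 596 kPa, V = 10.8 L, T = 346 K.
Step 2 (isobaric): W = PΔV = (596 kPa)(7.43 − 10.8 L) = -2009 J.
W_total = -6746 − 2009 = -8755 J.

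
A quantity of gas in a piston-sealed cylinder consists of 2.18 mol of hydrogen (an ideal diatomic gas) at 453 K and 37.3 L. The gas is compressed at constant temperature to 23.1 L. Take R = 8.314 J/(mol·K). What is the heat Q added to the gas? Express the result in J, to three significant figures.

Isothermal ⇒ ΔU = 0, so Q = W = nRT ln(V₂/V₁).
Q = (2.18)(8.314)(453) ln(23.1/37.3) = 8210 × -0.4792 = -3934 J.

Q ≈ -3930 J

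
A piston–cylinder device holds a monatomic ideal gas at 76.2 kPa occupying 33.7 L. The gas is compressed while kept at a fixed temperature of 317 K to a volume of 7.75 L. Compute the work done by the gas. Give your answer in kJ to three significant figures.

Isothermal: W = nRT ln(V₂/V₁) = P₁V₁ ln(V₂/V₁).
P₁V₁ = (76.2 kPa)(33.7 L) = 2568 J.
W = 2568 × ln(7.75/33.7) = 2568 × -1.47
W_by_gas = -3774 J.

W ≈ -3.77 kJ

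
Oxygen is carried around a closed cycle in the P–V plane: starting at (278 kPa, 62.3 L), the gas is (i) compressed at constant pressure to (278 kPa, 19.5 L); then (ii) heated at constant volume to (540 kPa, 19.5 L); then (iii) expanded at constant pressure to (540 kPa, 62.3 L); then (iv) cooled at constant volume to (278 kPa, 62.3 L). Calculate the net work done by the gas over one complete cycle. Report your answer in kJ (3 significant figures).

W_net ≈ 11.2 kJ

Constant-volume legs do no work.
W(i) = (278)(19.5 − 62.3) = -11898 J; W(iii) = (540)(62.3 − 19.5) = 23112 J.
W_net = -11898 + 23112 = 11214 J (the clockwise enclosed area).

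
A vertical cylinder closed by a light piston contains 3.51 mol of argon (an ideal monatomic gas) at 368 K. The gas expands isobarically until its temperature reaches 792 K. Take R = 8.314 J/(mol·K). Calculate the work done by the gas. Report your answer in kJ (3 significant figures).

Isobaric: W = P ΔV = nR ΔT.
W = (3.51)(8.314)(792 − 368) = 12373 J.

W ≈ 12.4 kJ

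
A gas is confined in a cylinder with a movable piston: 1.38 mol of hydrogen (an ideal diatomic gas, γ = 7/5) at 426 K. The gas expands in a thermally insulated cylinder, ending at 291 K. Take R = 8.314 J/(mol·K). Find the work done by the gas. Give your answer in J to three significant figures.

Adiabatic ⇒ Q = 0, so W_by = −ΔU = nCᵥ(T₁ − T₂).
Cᵥ = 5R/2 = 20.79 J/(mol·K).
W = (1.38)(20.79)(426 − 291) = 3872 J.

W ≈ 3870 J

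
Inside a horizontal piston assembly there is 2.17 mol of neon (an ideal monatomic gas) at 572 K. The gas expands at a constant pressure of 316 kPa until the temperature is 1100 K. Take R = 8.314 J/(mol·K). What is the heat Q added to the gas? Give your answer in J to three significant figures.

Isobaric: W = nRΔT = (2.17)(8.314)(528) = 9526 J.
ΔU = nCᵥΔT with Cᵥ = 3R/2: ΔU = (2.17)(12.47)(528) = 14289 J.
Q = ΔU + W = 14289 + 9526 = 23815 J.

Q ≈ 23800 J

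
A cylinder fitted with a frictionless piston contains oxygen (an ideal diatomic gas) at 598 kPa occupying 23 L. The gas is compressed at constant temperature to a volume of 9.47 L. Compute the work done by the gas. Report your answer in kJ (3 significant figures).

W ≈ -12.2 kJ

Isothermal: W = nRT ln(V₂/V₁) = P₁V₁ ln(V₂/V₁).
P₁V₁ = (598 kPa)(23 L) = 13754 J.
W = 13754 × ln(9.47/23) = 13754 × -0.8874
W_by_gas = -12205 J.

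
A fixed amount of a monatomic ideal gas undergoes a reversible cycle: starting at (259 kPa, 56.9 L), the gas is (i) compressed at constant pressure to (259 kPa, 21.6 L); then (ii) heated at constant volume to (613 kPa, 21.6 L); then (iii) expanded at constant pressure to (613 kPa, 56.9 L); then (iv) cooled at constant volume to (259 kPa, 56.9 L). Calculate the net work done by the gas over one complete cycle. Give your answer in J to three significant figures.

Constant-volume legs do no work.
W(i) = (259)(21.6 − 56.9) = -9143 J; W(iii) = (613)(56.9 − 21.6) = 21639 J.
W_net = -9143 + 21639 = 12496 J (the clockwise enclosed area).

W_net ≈ 12500 J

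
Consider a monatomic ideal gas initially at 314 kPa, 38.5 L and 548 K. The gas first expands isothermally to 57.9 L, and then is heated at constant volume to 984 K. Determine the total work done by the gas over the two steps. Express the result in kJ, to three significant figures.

Step 1 (isothermal): W = P₁V₁ ln(V₂/V₁) = (12089) ln(57.9/38.5) = 4933 J.
Step 2 (isochoric): W = 0 (constant volume).
W_total = 4933 + 0 = 4933 J.

W_total ≈ 4.93 kJ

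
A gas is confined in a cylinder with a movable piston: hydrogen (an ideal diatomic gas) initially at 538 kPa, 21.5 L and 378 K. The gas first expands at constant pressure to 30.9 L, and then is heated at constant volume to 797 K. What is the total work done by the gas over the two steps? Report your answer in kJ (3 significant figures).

Step 1 (isobaric): W = PΔV = (538 kPa)(30.9 − 21.5 L) = 5057 J.
Step 2 (isochoric): W = 0 (constant volume).
W_total = 5057 + 0 = 5057 J.

W_total ≈ 5.06 kJ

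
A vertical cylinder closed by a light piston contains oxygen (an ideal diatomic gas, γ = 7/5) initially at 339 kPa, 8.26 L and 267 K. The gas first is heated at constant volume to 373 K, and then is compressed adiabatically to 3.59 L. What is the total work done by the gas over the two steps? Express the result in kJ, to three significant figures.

Step 1 (isochoric): W = 0 (constant volume).
After step 1: P = 473.6 kPa (V unchanged).
Step 2 (adiabatic): W = (P₁V₁ − P₂V₂)/(γ−1) = (3912 − 5459)/0.4 = -3869 J.
W_total = 0 − 3869 = -3869 J.

W_total ≈ -3.87 kJ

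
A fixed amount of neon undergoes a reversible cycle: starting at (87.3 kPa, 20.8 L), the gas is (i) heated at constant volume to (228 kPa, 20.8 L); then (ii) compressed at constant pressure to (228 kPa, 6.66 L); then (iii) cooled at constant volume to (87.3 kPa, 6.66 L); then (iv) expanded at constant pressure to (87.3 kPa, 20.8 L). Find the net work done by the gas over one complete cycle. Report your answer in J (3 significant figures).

Constant-volume legs do no work.
W(ii) = (228)(6.66 − 20.8) = -3224 J; W(iv) = (87.3)(20.8 − 6.66) = 1234 J.
W_net = -3224 + 1234 = -1989 J (the counter-clockwise enclosed area).

W_net ≈ -1990 J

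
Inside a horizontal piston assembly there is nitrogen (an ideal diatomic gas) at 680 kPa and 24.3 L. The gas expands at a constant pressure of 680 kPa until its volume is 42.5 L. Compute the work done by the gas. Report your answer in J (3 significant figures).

Isobaric: W = P ΔV.
W = (680 kPa)(42.5 − 24.3 L) = (680)(18.2) = 12376 J.

W ≈ 12400 J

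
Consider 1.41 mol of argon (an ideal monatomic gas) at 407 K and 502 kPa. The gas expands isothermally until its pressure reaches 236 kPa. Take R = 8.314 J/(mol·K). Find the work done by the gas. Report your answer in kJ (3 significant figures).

Isothermal process: W = nRT ln(V₂/V₁) = nRT ln(P₁/P₂).
W = (1.41)(8.314)(407) × ln(502/236)
  = 4771 × ln(2.127) = 4771 × 0.7548
W_by_gas = 3601 J.

W ≈ 3.60 kJ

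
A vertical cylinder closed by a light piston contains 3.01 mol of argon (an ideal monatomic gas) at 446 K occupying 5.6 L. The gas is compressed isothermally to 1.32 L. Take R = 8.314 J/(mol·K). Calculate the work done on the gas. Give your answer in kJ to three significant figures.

Isothermal: W = nRT ln(V₂/V₁).
W = (3.01)(8.314)(446) × ln(1.32/5.6)
  = 11161 × -1.445
W_by_gas = -16129 J; work on gas = −W_by = 16129 J.

W ≈ 16.1 kJ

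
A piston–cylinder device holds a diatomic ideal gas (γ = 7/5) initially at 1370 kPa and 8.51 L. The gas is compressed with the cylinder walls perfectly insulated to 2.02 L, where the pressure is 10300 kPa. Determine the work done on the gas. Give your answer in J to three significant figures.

W ≈ 22900 J

Adiabatic: W = (P₁V₁ − P₂V₂)/(γ − 1) with γ = 7/5.
P₁V₁ = 11659 J, P₂V₂ = 20806 J.
W = (11659 − 20806) / 0.4 = -22868 J.
Work on gas = −W_by = 22868 J.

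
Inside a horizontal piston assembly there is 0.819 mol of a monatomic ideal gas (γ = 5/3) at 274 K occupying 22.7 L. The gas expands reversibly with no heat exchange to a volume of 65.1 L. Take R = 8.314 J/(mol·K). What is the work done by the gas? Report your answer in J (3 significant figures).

Adiabatic: TV^(γ−1) = const with γ = 5/3.
T₂ = T₁ (V₁/V₂)^(γ−1) = 274 × (22.7/65.1)^0.667 = 274 × 0.4954 = 135.7 K.
W_by = nCᵥ(T₁ − T₂) = (0.819)(12.47)(274 − 135.7) = 1412 J.

W ≈ 1410 J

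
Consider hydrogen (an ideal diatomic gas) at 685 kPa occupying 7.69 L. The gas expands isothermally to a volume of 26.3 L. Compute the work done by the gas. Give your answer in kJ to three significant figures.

W ≈ 6.48 kJ

Isothermal: W = nRT ln(V₂/V₁) = P₁V₁ ln(V₂/V₁).
P₁V₁ = (685 kPa)(7.69 L) = 5268 J.
W = 5268 × ln(26.3/7.69) = 5268 × 1.23
W_by_gas = 6477 J.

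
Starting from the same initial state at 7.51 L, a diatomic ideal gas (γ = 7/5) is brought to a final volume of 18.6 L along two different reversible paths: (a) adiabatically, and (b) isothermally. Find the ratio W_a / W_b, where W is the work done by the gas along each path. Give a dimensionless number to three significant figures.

Path (a) adiabatic: W = P₁V₁(1 − (V₁/V₂)^(γ−1))/(γ−1) → W_a/(P₁V₁) = 0.7606.
Path (b) isothermal: W = P₁V₁ ln(V₂/V₁) → W_b/(P₁V₁) = 0.9069.
W_a / W_b = 0.7606 / 0.9069 = 0.8387.

W_a / W_b ≈ 0.839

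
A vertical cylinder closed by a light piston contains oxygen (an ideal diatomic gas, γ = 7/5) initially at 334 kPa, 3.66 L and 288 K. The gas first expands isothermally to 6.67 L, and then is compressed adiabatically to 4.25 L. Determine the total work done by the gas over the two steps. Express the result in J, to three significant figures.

W_total ≈ 130 J

Step 1 (isothermal): W = P₁V₁ ln(V₂/V₁) = (1222) ln(6.67/3.66) = 733.7 J.
After step 1: P = 183.3 kPa, V = 6.67 L, T = 288 K.
Step 2 (adiabatic): W = (P₁V₁ − P₂V₂)/(γ−1) = (1222 − 1464)/0.4 = -603.7 J.
W_total = 733.7 − 603.7 = 129.9 J.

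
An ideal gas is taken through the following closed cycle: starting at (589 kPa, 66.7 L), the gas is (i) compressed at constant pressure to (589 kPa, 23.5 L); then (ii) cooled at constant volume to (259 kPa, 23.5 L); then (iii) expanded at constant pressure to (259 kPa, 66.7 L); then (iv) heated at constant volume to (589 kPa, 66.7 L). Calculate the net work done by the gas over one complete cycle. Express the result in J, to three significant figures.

Constant-volume legs do no work.
W(i) = (589)(23.5 − 66.7) = -25445 J; W(iii) = (259)(66.7 − 23.5) = 11189 J.
W_net = -25445 + 11189 = -14256 J (the counter-clockwise enclosed area).

W_net ≈ -14300 J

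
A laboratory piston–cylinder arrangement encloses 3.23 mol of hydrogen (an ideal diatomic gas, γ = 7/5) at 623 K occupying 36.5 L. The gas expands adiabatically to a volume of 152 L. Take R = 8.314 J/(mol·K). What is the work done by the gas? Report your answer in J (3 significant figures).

W ≈ 18200 J

Adiabatic: TV^(γ−1) = const with γ = 7/5.
T₂ = T₁ (V₁/V₂)^(γ−1) = 623 × (36.5/152)^0.4 = 623 × 0.5652 = 352.1 K.
W_by = nCᵥ(T₁ − T₂) = (3.23)(20.79)(623 − 352.1) = 18187 J.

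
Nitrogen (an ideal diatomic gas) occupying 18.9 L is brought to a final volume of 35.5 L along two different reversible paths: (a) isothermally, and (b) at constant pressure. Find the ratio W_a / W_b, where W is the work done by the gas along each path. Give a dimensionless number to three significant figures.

W_a / W_b ≈ 0.718

Path (a) isothermal: W = P₁V₁ ln(V₂/V₁) → W_a/(P₁V₁) = 0.6304.
Path (b) isobaric: W = P₁(V₂ − V₁) → W_b/(P₁V₁) = 0.8783.
W_a / W_b = 0.6304 / 0.8783 = 0.7177.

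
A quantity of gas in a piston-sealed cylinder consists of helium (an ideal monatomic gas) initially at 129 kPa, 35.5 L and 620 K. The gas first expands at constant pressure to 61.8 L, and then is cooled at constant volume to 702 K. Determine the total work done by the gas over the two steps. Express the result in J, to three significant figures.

W_total ≈ 3390 J

Step 1 (isobaric): W = PΔV = (129 kPa)(61.8 − 35.5 L) = 3393 J.
Step 2 (isochoric): W = 0 (constant volume).
W_total = 3393 + 0 = 3393 J.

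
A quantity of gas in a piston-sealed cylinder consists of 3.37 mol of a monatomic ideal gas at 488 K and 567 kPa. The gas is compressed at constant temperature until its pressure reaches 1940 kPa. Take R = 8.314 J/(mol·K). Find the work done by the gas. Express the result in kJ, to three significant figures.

Isothermal process: W = nRT ln(V₂/V₁) = nRT ln(P₁/P₂).
W = (3.37)(8.314)(488) × ln(567/1940)
  = 13673 × ln(0.2923) = 13673 × -1.23
W_by_gas = -16819 J.

W ≈ -16.8 kJ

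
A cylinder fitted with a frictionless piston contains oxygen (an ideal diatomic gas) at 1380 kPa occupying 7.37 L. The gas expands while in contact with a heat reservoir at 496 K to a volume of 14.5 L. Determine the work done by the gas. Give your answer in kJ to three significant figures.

W ≈ 6.88 kJ

Isothermal: W = nRT ln(V₂/V₁) = P₁V₁ ln(V₂/V₁).
P₁V₁ = (1380 kPa)(7.37 L) = 10171 J.
W = 10171 × ln(14.5/7.37) = 10171 × 0.6767
W_by_gas = 6883 J.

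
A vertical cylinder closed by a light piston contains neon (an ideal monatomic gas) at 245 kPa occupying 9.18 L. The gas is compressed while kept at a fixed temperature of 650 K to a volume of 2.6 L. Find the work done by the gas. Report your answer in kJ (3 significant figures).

Isothermal: W = nRT ln(V₂/V₁) = P₁V₁ ln(V₂/V₁).
P₁V₁ = (245 kPa)(9.18 L) = 2249 J.
W = 2249 × ln(2.6/9.18) = 2249 × -1.262
W_by_gas = -2837 J.

W ≈ -2.84 kJ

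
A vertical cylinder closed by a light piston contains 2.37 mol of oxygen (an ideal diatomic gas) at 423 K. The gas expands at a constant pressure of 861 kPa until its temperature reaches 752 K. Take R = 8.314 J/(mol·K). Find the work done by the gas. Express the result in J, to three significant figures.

Isobaric: W = P ΔV = nR ΔT.
W = (2.37)(8.314)(752 − 423) = 6483 J.

W ≈ 6480 J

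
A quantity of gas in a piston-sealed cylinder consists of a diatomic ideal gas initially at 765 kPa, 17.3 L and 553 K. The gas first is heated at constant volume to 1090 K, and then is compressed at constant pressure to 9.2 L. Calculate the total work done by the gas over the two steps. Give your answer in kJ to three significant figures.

W_total ≈ -12.2 kJ

Step 1 (isochoric): W = 0 (constant volume).
After step 1: P = 1508 kPa (V unchanged).
Step 2 (isobaric): W = PΔV = (1508 kPa)(9.2 − 17.3 L) = -12214 J.
W_total = 0 − 12214 = -12214 J.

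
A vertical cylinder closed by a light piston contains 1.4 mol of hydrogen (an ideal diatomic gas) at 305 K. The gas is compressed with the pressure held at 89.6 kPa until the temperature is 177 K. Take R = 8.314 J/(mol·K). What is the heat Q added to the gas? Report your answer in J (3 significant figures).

Q ≈ -5210 J

Isobaric: W = nRΔT = (1.4)(8.314)(-128) = -1490 J.
ΔU = nCᵥΔT with Cᵥ = 5R/2: ΔU = (1.4)(20.79)(-128) = -3725 J.
Q = ΔU + W = -3725 − 1490 = -5215 J.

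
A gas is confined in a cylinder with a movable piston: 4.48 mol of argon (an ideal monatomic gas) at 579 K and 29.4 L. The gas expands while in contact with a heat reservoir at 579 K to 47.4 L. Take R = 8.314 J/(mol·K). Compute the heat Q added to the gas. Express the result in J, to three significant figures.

Q ≈ 10300 J

Isothermal ⇒ ΔU = 0, so Q = W = nRT ln(V₂/V₁).
Q = (4.48)(8.314)(579) ln(47.4/29.4) = 21566 × 0.4776 = 10300 J.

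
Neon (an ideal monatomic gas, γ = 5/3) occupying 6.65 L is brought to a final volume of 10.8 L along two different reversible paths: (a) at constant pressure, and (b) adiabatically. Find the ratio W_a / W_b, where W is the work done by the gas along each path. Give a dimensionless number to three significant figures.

W_a / W_b ≈ 1.51

Path (a) isobaric: W = P₁(V₂ − V₁) → W_a/(P₁V₁) = 0.6241.
Path (b) adiabatic: W = P₁V₁(1 − (V₁/V₂)^(γ−1))/(γ−1) → W_b/(P₁V₁) = 0.4143.
W_a / W_b = 0.6241 / 0.4143 = 1.506.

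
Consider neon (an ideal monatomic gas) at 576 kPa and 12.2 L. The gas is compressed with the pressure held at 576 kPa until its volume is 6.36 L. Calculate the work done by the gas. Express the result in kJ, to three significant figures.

Isobaric: W = P ΔV.
W = (576 kPa)(6.36 − 12.2 L) = (576)(-5.84) = -3364 J.

W ≈ -3.36 kJ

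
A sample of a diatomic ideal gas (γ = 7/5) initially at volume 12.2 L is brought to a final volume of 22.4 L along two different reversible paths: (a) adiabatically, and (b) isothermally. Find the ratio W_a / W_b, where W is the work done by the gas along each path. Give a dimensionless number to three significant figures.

W_a / W_b ≈ 0.888

Path (a) adiabatic: W = P₁V₁(1 − (V₁/V₂)^(γ−1))/(γ−1) → W_a/(P₁V₁) = 0.5394.
Path (b) isothermal: W = P₁V₁ ln(V₂/V₁) → W_b/(P₁V₁) = 0.6076.
W_a / W_b = 0.5394 / 0.6076 = 0.8878.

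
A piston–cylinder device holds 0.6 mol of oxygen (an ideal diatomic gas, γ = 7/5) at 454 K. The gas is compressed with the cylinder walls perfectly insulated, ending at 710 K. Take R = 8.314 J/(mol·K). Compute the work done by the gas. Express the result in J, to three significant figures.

Adiabatic ⇒ Q = 0, so W_by = −ΔU = nCᵥ(T₁ − T₂).
Cᵥ = 5R/2 = 20.79 J/(mol·K).
W = (0.6)(20.79)(454 − 710) = -3193 J.

W ≈ -3190 J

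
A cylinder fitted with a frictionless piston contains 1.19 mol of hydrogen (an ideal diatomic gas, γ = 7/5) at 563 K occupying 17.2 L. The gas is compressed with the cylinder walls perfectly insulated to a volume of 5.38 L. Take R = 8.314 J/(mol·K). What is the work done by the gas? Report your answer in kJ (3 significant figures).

W ≈ -8.24 kJ

Adiabatic: TV^(γ−1) = const with γ = 7/5.
T₂ = T₁ (V₁/V₂)^(γ−1) = 563 × (17.2/5.38)^0.4 = 563 × 1.592 = 896.2 K.
W_by = nCᵥ(T₁ − T₂) = (1.19)(20.79)(563 − 896.2) = -8242 J.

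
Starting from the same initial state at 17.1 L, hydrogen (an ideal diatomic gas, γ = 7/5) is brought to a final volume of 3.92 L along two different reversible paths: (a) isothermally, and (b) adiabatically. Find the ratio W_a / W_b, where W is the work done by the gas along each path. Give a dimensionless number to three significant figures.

Path (a) isothermal: W = P₁V₁ ln(V₂/V₁) → W_a/(P₁V₁) = -1.473.
Path (b) adiabatic: W = P₁V₁(1 − (V₁/V₂)^(γ−1))/(γ−1) → W_b/(P₁V₁) = -2.006.
W_a / W_b = -1.473 / -2.006 = 0.7342.

W_a / W_b ≈ 0.734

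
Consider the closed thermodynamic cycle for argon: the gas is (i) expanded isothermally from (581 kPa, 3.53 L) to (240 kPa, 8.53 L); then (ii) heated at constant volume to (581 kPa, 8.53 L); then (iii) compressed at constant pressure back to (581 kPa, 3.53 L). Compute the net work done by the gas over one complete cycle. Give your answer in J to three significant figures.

W_net ≈ -1100 J

Leg (i): W = PᵢVᵢ ln(V_f/Vᵢ) = (2051) ln(8.53/3.53) = 1810 J.
Leg (ii): W = 0.
Leg (iii): W = PΔV = (581)(3.53 − 8.53) = -2905 J.
W_net = 1810 − 2905 = -1095 J.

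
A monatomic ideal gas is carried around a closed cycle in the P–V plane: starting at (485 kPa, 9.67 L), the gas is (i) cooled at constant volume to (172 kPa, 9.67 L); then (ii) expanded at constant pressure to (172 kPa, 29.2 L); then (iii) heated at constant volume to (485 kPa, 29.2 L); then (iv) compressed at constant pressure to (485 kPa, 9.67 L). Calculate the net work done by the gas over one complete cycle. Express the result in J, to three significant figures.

W_net ≈ -6110 J

Constant-volume legs do no work.
W(ii) = (172)(29.2 − 9.67) = 3359 J; W(iv) = (485)(9.67 − 29.2) = -9472 J.
W_net = 3359 − 9472 = -6113 J (the counter-clockwise enclosed area).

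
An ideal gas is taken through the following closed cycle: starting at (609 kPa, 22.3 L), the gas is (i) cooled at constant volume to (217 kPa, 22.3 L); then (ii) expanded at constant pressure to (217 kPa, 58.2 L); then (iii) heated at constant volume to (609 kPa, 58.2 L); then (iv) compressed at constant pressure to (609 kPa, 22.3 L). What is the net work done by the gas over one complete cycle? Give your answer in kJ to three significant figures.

W_net ≈ -14.1 kJ

Constant-volume legs do no work.
W(ii) = (217)(58.2 − 22.3) = 7790 J; W(iv) = (609)(22.3 − 58.2) = -21863 J.
W_net = 7790 − 21863 = -14073 J (the counter-clockwise enclosed area).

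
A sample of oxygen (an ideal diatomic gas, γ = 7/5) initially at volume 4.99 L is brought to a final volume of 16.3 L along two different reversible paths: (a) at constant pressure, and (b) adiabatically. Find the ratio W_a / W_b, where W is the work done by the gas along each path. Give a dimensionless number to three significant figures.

W_a / W_b ≈ 2.40

Path (a) isobaric: W = P₁(V₂ − V₁) → W_a/(P₁V₁) = 2.267.
Path (b) adiabatic: W = P₁V₁(1 − (V₁/V₂)^(γ−1))/(γ−1) → W_b/(P₁V₁) = 0.9429.
W_a / W_b = 2.267 / 0.9429 = 2.404.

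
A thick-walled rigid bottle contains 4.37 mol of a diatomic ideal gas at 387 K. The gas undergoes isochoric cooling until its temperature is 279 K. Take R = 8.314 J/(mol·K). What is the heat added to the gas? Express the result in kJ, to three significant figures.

Q ≈ -9.81 kJ

Constant volume ⇒ W = 0, so Q = ΔU = nCᵥΔT with Cᵥ = 5R/2 = 20.79 J/(mol·K).
ΔU = (4.37)(20.79)(279 − 387) = -9810 J.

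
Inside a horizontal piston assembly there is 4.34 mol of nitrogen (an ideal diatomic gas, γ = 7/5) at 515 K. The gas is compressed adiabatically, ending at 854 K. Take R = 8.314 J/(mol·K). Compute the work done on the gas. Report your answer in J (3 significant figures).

W ≈ 30600 J

Adiabatic ⇒ Q = 0, so W_by = −ΔU = nCᵥ(T₁ − T₂).
Cᵥ = 5R/2 = 20.79 J/(mol·K).
W = (4.34)(20.79)(515 − 854) = -30580 J.
Work on gas = −W_by = 30580 J.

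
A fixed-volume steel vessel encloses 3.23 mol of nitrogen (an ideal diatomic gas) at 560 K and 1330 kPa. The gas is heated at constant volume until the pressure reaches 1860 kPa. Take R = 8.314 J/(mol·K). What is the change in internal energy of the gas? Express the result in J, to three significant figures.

ΔU ≈ 15000 J

Constant volume ⇒ W = 0, so Q = ΔU = nCᵥΔT with Cᵥ = 5R/2 = 20.79 J/(mol·K).
At constant V, T₂/T₁ = P₂/P₁ ⇒ ΔT = T₁(P₂/P₁ − 1) = 560·(1860/1330 − 1) = 223.2 K.
ΔU = (3.23)(20.79)(223.2) = 14982 J.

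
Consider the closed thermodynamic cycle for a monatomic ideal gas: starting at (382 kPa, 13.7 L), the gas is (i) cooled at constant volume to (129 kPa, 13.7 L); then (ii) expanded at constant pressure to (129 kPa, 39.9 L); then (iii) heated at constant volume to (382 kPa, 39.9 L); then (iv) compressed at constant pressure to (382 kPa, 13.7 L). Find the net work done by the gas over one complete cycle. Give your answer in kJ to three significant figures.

W_net ≈ -6.63 kJ

Constant-volume legs do no work.
W(ii) = (129)(39.9 − 13.7) = 3380 J; W(iv) = (382)(13.7 − 39.9) = -10008 J.
W_net = 3380 − 10008 = -6629 J (the counter-clockwise enclosed area).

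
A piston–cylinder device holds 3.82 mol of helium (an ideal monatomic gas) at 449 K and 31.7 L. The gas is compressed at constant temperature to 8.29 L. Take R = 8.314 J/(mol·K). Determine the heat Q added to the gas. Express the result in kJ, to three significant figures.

Isothermal ⇒ ΔU = 0, so Q = W = nRT ln(V₂/V₁).
Q = (3.82)(8.314)(449) ln(8.29/31.7) = 14260 × -1.341 = -19126 J.

Q ≈ -19.1 kJ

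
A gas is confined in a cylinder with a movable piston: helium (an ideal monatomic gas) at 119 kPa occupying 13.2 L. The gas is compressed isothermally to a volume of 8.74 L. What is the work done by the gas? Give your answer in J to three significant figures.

W ≈ -648 J

Isothermal: W = nRT ln(V₂/V₁) = P₁V₁ ln(V₂/V₁).
P₁V₁ = (119 kPa)(13.2 L) = 1571 J.
W = 1571 × ln(8.74/13.2) = 1571 × -0.4123
W_by_gas = -647.7 J.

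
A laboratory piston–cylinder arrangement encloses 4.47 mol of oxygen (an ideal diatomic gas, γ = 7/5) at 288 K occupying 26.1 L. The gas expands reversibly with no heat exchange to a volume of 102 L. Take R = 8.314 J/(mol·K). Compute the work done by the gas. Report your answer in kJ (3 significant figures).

W ≈ 11.2 kJ

Adiabatic: TV^(γ−1) = const with γ = 7/5.
T₂ = T₁ (V₁/V₂)^(γ−1) = 288 × (26.1/102)^0.4 = 288 × 0.5797 = 167 K.
W_by = nCᵥ(T₁ − T₂) = (4.47)(20.79)(288 − 167) = 11246 J.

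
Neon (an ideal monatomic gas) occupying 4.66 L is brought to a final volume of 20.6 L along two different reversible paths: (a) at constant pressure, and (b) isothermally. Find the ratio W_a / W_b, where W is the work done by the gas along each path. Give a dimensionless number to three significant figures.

Path (a) isobaric: W = P₁(V₂ − V₁) → W_a/(P₁V₁) = 3.421.
Path (b) isothermal: W = P₁V₁ ln(V₂/V₁) → W_b/(P₁V₁) = 1.486.
W_a / W_b = 3.421 / 1.486 = 2.301.

W_a / W_b ≈ 2.30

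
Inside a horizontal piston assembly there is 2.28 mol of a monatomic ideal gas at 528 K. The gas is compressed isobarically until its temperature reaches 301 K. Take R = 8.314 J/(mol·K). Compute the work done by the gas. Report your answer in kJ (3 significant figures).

Isobaric: W = P ΔV = nR ΔT.
W = (2.28)(8.314)(301 − 528) = -4303 J.

W ≈ -4.30 kJ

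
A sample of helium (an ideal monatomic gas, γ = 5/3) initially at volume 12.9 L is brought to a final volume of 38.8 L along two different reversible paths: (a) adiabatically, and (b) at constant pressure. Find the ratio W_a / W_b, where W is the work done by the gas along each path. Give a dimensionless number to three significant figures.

Path (a) adiabatic: W = P₁V₁(1 − (V₁/V₂)^(γ−1))/(γ−1) → W_a/(P₁V₁) = 0.7801.
Path (b) isobaric: W = P₁(V₂ − V₁) → W_b/(P₁V₁) = 2.008.
W_a / W_b = 0.7801 / 2.008 = 0.3886.

W_a / W_b ≈ 0.389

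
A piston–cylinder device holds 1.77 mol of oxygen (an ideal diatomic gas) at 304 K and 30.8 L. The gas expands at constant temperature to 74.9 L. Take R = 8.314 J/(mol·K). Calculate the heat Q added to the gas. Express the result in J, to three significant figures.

Q ≈ 3980 J

Isothermal ⇒ ΔU = 0, so Q = W = nRT ln(V₂/V₁).
Q = (1.77)(8.314)(304) ln(74.9/30.8) = 4474 × 0.8886 = 3975 J.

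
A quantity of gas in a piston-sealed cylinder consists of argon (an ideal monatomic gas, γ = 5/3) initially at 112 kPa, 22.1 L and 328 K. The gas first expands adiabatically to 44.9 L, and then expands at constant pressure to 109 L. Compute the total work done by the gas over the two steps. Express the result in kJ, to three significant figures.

Step 1 (adiabatic): W = (P₁V₁ − P₂V₂)/(γ−1) = (2475 − 1543)/0.667 = 1398 J.
After step 1: P = 34.37 kPa, V = 44.9 L, T = 204.5 K.
Step 2 (isobaric): W = PΔV = (34.37 kPa)(109 − 44.9 L) = 2203 J.
W_total = 1398 + 2203 = 3601 J.

W_total ≈ 3.60 kJ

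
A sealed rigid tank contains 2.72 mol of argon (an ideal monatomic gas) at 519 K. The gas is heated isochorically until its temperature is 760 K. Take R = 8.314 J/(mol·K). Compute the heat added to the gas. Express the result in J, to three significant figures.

Q ≈ 8170 J

Constant volume ⇒ W = 0, so Q = ΔU = nCᵥΔT with Cᵥ = 3R/2 = 12.47 J/(mol·K).
ΔU = (2.72)(12.47)(760 − 519) = 8175 J.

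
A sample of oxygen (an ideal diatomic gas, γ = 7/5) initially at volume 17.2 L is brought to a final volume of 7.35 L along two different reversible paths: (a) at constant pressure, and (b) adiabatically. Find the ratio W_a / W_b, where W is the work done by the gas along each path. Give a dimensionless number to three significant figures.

W_a / W_b ≈ 0.566

Path (a) isobaric: W = P₁(V₂ − V₁) → W_a/(P₁V₁) = -0.5727.
Path (b) adiabatic: W = P₁V₁(1 − (V₁/V₂)^(γ−1))/(γ−1) → W_b/(P₁V₁) = -1.013.
W_a / W_b = -0.5727 / -1.013 = 0.5655.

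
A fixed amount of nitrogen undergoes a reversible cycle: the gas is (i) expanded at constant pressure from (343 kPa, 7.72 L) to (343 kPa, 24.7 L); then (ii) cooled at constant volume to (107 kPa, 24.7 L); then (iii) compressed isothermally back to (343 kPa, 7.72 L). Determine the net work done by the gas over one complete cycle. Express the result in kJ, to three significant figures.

W_net ≈ 2.75 kJ

Leg (i): W = PΔV = (343)(24.7 − 7.72) = 5824 J.
Leg (ii): W = 0.
Leg (iii): W = PᵢVᵢ ln(V_f/Vᵢ) = (2643) ln(7.72/24.7) = -3074 J.
W_net = 5824 − 3074 = 2750 J.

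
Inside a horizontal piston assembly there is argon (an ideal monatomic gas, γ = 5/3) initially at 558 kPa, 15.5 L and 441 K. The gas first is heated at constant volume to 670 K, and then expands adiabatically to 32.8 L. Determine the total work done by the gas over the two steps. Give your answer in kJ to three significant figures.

Step 1 (isochoric): W = 0 (constant volume).
After step 1: P = 847.8 kPa (V unchanged).
Step 2 (adiabatic): W = (P₁V₁ − P₂V₂)/(γ−1) = (13140 − 7972)/0.667 = 7752 J.
W_total = 0 + 7752 = 7752 J.

W_total ≈ 7.75 kJ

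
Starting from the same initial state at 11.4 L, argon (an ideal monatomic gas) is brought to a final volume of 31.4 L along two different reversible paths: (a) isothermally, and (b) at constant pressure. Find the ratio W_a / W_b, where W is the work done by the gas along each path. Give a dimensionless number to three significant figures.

Path (a) isothermal: W = P₁V₁ ln(V₂/V₁) → W_a/(P₁V₁) = 1.013.
Path (b) isobaric: W = P₁(V₂ − V₁) → W_b/(P₁V₁) = 1.754.
W_a / W_b = 1.013 / 1.754 = 0.5775.

W_a / W_b ≈ 0.578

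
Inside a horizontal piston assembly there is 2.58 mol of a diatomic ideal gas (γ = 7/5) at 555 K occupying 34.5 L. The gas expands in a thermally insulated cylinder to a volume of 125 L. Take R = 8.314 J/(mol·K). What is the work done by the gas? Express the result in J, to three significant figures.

W ≈ 12000 J

Adiabatic: TV^(γ−1) = const with γ = 7/5.
T₂ = T₁ (V₁/V₂)^(γ−1) = 555 × (34.5/125)^0.4 = 555 × 0.5975 = 331.6 K.
W_by = nCᵥ(T₁ − T₂) = (2.58)(20.79)(555 − 331.6) = 11978 J.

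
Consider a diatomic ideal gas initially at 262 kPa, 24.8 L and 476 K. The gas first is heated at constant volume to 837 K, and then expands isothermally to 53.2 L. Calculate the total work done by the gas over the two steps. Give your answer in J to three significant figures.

Step 1 (isochoric): W = 0 (constant volume).
After step 1: P = 460.7 kPa (V unchanged).
Step 2 (isothermal): W = P₁V₁ ln(V₂/V₁) = (11425) ln(53.2/24.8) = 8720 J.
W_total = 0 + 8720 = 8720 J.

W_total ≈ 8720 J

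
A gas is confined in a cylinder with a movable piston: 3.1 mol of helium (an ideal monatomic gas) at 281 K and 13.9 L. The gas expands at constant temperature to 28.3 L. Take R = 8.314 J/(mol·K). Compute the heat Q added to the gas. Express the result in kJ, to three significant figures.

Isothermal ⇒ ΔU = 0, so Q = W = nRT ln(V₂/V₁).
Q = (3.1)(8.314)(281) ln(28.3/13.9) = 7242 × 0.711 = 5149 J.

Q ≈ 5.15 kJ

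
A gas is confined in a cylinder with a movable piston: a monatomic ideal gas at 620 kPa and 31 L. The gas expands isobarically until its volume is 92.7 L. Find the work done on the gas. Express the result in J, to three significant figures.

W ≈ -38300 J

Isobaric: W = P ΔV.
W = (620 kPa)(92.7 − 31 L) = (620)(61.7) = 38254 J.
Work on gas = −W_by = -38254 J.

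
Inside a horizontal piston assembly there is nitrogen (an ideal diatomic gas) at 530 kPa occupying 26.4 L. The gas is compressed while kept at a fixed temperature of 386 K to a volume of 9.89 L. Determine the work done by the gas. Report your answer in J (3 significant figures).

Isothermal: W = nRT ln(V₂/V₁) = P₁V₁ ln(V₂/V₁).
P₁V₁ = (530 kPa)(26.4 L) = 13992 J.
W = 13992 × ln(9.89/26.4) = 13992 × -0.9818
W_by_gas = -13738 J.

W ≈ -13700 J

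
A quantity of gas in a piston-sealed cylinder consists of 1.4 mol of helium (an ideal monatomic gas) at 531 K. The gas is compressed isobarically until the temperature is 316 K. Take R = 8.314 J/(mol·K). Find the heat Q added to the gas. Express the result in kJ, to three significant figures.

Isobaric: W = nRΔT = (1.4)(8.314)(-215) = -2503 J.
ΔU = nCᵥΔT with Cᵥ = 3R/2: ΔU = (1.4)(12.47)(-215) = -3754 J.
Q = ΔU + W = -3754 − 2503 = -6256 J.

Q ≈ -6.26 kJ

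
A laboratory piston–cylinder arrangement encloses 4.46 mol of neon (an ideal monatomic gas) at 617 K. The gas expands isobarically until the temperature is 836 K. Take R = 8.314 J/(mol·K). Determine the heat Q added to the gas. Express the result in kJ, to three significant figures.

Q ≈ 20.3 kJ

Isobaric: W = nRΔT = (4.46)(8.314)(219) = 8121 J.
ΔU = nCᵥΔT with Cᵥ = 3R/2: ΔU = (4.46)(12.47)(219) = 12181 J.
Q = ΔU + W = 12181 + 8121 = 20302 J.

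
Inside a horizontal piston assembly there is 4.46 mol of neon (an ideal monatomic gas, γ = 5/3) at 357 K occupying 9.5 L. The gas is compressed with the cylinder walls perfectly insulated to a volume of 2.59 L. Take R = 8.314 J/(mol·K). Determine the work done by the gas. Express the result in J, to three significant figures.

Adiabatic: TV^(γ−1) = const with γ = 5/3.
T₂ = T₁ (V₁/V₂)^(γ−1) = 357 × (9.5/2.59)^0.667 = 357 × 2.378 = 849.1 K.
W_by = nCᵥ(T₁ − T₂) = (4.46)(12.47)(357 − 849.1) = -27370 J.

W ≈ -27400 J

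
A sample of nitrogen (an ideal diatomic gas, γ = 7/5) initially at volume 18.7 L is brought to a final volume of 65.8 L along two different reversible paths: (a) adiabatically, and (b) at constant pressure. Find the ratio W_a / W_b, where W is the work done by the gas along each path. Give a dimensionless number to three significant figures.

W_a / W_b ≈ 0.392

Path (a) adiabatic: W = P₁V₁(1 − (V₁/V₂)^(γ−1))/(γ−1) → W_a/(P₁V₁) = 0.9886.
Path (b) isobaric: W = P₁(V₂ − V₁) → W_b/(P₁V₁) = 2.519.
W_a / W_b = 0.9886 / 2.519 = 0.3925.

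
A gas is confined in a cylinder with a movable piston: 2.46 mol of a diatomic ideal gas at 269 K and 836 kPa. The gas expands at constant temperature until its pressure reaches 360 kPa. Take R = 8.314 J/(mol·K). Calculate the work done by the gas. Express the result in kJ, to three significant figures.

W ≈ 4.64 kJ

Isothermal process: W = nRT ln(V₂/V₁) = nRT ln(P₁/P₂).
W = (2.46)(8.314)(269) × ln(836/360)
  = 5502 × ln(2.322) = 5502 × 0.8425
W_by_gas = 4635 J.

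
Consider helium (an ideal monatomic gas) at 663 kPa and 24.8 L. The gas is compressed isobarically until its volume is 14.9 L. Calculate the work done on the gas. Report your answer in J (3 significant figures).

Isobaric: W = P ΔV.
W = (663 kPa)(14.9 − 24.8 L) = (663)(-9.9) = -6564 J.
Work on gas = −W_by = 6564 J.

W ≈ 6560 J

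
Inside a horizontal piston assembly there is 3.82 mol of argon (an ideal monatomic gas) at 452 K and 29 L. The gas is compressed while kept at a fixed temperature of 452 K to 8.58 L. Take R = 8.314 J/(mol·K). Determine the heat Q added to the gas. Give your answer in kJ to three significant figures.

Q ≈ -17.5 kJ

Isothermal ⇒ ΔU = 0, so Q = W = nRT ln(V₂/V₁).
Q = (3.82)(8.314)(452) ln(8.58/29) = 14355 × -1.218 = -17483 J.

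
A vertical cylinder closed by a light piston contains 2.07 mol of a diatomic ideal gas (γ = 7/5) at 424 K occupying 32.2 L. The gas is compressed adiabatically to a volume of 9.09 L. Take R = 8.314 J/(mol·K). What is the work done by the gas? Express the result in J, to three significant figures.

Adiabatic: TV^(γ−1) = const with γ = 7/5.
T₂ = T₁ (V₁/V₂)^(γ−1) = 424 × (32.2/9.09)^0.4 = 424 × 1.659 = 703.2 K.
W_by = nCᵥ(T₁ − T₂) = (2.07)(20.79)(424 − 703.2) = -12013 J.

W ≈ -12000 J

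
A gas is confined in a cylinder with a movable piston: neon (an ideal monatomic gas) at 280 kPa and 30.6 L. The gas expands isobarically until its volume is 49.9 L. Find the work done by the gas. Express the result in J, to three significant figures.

W ≈ 5400 J

Isobaric: W = P ΔV.
W = (280 kPa)(49.9 − 30.6 L) = (280)(19.3) = 5404 J.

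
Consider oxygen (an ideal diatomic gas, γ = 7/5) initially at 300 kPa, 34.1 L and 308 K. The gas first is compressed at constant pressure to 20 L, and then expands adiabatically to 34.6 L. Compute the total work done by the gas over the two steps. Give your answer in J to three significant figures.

W_total ≈ -1280 J

Step 1 (isobaric): W = PΔV = (300 kPa)(20 − 34.1 L) = -4230 J.
After step 1: P = 300 kPa, V = 20 L, T = 180.6 K.
Step 2 (adiabatic): W = (P₁V₁ − P₂V₂)/(γ−1) = (6000 − 4819)/0.4 = 2953 J.
W_total = -4230 + 2953 = -1277 J.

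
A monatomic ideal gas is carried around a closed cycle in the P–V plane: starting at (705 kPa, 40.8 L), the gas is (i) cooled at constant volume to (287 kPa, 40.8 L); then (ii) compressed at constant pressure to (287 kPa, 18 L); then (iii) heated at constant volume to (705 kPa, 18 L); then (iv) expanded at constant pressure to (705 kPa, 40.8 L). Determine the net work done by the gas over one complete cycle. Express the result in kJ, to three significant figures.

Constant-volume legs do no work.
W(ii) = (287)(18 − 40.8) = -6544 J; W(iv) = (705)(40.8 − 18) = 16074 J.
W_net = -6544 + 16074 = 9530 J (the clockwise enclosed area).

W_net ≈ 9.53 kJ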